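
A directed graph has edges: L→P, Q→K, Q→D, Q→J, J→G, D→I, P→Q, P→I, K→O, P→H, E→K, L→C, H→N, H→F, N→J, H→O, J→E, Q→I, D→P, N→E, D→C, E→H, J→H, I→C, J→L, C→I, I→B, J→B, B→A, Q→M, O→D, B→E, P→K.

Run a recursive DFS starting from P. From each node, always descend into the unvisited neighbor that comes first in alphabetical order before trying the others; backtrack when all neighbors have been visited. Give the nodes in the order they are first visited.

P H F N E K O D C I B A J G L Q M

Visit P
P → H
H → F
H → N
N → E
E → K
K → O
O → D
D → C
C → I
I → B
B → A
N → J
J → G
J → L
P → Q
Q → M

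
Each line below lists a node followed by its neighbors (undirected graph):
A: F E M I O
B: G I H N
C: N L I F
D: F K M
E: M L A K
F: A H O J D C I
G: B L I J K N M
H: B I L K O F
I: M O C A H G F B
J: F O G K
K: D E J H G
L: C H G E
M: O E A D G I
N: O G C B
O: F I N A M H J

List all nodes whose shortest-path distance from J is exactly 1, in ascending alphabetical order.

Level 0: J
Level 1: F, G, K, O
Level 2: A, B, C, D, E, H, I, L, M, N

F, G, K, O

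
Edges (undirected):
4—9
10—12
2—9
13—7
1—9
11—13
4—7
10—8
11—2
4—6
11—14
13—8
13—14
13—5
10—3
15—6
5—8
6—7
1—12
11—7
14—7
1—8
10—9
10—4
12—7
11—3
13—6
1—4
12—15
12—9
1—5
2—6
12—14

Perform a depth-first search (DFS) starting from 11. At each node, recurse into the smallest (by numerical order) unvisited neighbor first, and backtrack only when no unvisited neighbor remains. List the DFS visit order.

Visit 11
11 → 2
2 → 6
6 → 4
4 → 1
1 → 5
5 → 8
8 → 10
10 → 3
10 → 9
9 → 12
12 → 7
7 → 13
13 → 14
12 → 15

11, 2, 6, 4, 1, 5, 8, 10, 3, 9, 12, 7, 13, 14, 15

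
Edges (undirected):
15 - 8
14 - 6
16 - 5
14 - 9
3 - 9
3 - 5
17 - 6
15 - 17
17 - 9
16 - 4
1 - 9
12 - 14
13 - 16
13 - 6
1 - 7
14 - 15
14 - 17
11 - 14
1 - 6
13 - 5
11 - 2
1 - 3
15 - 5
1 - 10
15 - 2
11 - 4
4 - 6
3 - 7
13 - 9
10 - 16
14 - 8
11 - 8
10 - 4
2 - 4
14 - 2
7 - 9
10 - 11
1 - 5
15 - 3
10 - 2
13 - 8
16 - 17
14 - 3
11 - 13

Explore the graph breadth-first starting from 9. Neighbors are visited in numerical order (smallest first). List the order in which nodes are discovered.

Visit 9; enqueue 1, 3, 7, 13, 14, 17 → queue [1, 3, 7, 13, 14, 17]
Visit 1; enqueue 5, 6, 10 → queue [3, 7, 13, 14, 17, 5, 6, 10]
Visit 3; enqueue 15 → queue [7, 13, 14, 17, 5, 6, 10, 15]
Visit 7 → queue [13, 14, 17, 5, 6, 10, 15]
Visit 13; enqueue 8, 11, 16 → queue [14, 17, 5, 6, 10, 15, 8, 11, 16]
Visit 14; enqueue 2, 12 → queue [17, 5, 6, 10, 15, 8, 11, 16, 2, 12]
Visit 17 → queue [5, 6, 10, 15, 8, 11, 16, 2, 12]
Visit 5 → queue [6, 10, 15, 8, 11, 16, 2, 12]
Visit 6; enqueue 4 → queue [10, 15, 8, 11, 16, 2, 12, 4]
Visit 10 → queue [15, 8, 11, 16, 2, 12, 4]
Visit 15 → queue [8, 11, 16, 2, 12, 4]
Visit 8 → queue [11, 16, 2, 12, 4]
Visit 11 → queue [16, 2, 12, 4]
Visit 16 → queue [2, 12, 4]
Visit 2 → queue [12, 4]
Visit 12 → queue [4]
Visit 4 → queue []

9 -> 1 -> 3 -> 7 -> 13 -> 14 -> 17 -> 5 -> 6 -> 10 -> 15 -> 8 -> 11 -> 16 -> 2 -> 12 -> 4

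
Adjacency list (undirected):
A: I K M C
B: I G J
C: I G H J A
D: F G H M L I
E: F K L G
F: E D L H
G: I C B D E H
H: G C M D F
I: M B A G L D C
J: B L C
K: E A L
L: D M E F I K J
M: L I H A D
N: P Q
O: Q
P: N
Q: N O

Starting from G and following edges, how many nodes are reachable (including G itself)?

13

BFS from G visits: G, I, C, B, D, E, H, M, A, L, J, F, K
Reachable nodes: 13 of 17 total.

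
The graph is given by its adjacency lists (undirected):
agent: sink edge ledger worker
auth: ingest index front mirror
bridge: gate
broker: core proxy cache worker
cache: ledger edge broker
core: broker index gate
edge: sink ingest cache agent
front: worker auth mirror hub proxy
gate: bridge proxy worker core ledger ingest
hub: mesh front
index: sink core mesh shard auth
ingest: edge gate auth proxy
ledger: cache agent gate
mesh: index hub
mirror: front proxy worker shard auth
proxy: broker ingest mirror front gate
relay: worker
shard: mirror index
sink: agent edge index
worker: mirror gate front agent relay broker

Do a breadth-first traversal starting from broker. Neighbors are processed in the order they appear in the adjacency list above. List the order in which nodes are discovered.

broker, core, proxy, cache, worker, index, gate, ingest, mirror, front, ledger, edge, agent, relay, sink, mesh, shard, auth, bridge, hub

Visit broker; enqueue core, proxy, cache, worker → queue [core, proxy, cache, worker]
Visit core; enqueue index, gate → queue [proxy, cache, worker, index, gate]
Visit proxy; enqueue ingest, mirror, front → queue [cache, worker, index, gate, ingest, mirror, front]
Visit cache; enqueue ledger, edge → queue [worker, index, gate, ingest, mirror, front, ledger, edge]
Visit worker; enqueue agent, relay → queue [index, gate, ingest, mirror, front, ledger, edge, agent, relay]
Visit index; enqueue sink, mesh, shard, auth → queue [gate, ingest, mirror, front, ledger, edge, agent, relay, sink, mesh, shard, auth]
Visit gate; enqueue bridge → queue [ingest, mirror, front, ledger, edge, agent, relay, sink, mesh, shard, auth, bridge]
Visit ingest → queue [mirror, front, ledger, edge, agent, relay, sink, mesh, shard, auth, bridge]
Visit mirror → queue [front, ledger, edge, agent, relay, sink, mesh, shard, auth, bridge]
Visit front; enqueue hub → queue [ledger, edge, agent, relay, sink, mesh, shard, auth, bridge, hub]
Visit ledger → queue [edge, agent, relay, sink, mesh, shard, auth, bridge, hub]
Visit edge → queue [agent, relay, sink, mesh, shard, auth, bridge, hub]
Visit agent → queue [relay, sink, mesh, shard, auth, bridge, hub]
Visit relay → queue [sink, mesh, shard, auth, bridge, hub]
Visit sink → queue [mesh, shard, auth, bridge, hub]
Visit mesh → queue [shard, auth, bridge, hub]
Visit shard → queue [auth, bridge, hub]
Visit auth → queue [bridge, hub]
Visit bridge → queue [hub]
Visit hub → queue []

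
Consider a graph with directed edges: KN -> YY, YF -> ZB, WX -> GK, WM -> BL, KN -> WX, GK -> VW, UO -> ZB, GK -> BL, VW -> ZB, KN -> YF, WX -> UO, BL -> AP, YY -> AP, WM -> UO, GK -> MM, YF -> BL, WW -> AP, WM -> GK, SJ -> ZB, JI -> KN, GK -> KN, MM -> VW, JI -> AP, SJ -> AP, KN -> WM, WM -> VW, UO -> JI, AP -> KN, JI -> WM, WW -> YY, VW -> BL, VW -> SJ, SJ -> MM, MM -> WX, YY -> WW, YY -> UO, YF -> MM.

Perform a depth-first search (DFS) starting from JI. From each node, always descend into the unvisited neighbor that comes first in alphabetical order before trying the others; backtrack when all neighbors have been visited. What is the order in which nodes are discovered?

JI, AP, KN, WM, BL, GK, MM, VW, SJ, ZB, WX, UO, YF, YY, WW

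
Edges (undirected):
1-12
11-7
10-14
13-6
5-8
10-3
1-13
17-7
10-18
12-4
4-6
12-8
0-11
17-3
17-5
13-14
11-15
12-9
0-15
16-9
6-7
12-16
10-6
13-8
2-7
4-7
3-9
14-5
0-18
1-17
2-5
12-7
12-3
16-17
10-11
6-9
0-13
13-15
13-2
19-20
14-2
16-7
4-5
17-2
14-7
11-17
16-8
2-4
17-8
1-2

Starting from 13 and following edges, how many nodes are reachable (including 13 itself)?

BFS from 13 visits: 13, 0, 1, 2, 6, 8, 14, 15, 11, 18, 12, 17, 4, 5, 7, 9, 10, 16, 3
Reachable nodes: 19 of 21 total.

19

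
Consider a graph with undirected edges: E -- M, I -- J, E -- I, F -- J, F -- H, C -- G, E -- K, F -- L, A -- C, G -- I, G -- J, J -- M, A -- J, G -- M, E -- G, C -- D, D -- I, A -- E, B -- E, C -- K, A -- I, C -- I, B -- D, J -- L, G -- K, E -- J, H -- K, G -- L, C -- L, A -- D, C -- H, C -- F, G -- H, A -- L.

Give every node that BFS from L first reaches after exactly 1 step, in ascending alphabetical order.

A, C, F, G, J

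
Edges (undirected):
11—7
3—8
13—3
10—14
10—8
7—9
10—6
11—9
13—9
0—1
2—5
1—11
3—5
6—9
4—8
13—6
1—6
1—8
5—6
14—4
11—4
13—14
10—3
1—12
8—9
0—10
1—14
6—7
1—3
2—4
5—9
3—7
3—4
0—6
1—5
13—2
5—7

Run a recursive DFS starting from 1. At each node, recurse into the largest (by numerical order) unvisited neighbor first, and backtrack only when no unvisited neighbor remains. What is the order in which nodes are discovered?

1 -> 14 -> 13 -> 9 -> 11 -> 7 -> 6 -> 10 -> 8 -> 4 -> 3 -> 5 -> 2 -> 0 -> 12

Visit 1
1 → 14
14 → 13
13 → 9
9 → 11
11 → 7
7 → 6
6 → 10
10 → 8
8 → 4
4 → 3
3 → 5
5 → 2
10 → 0
1 → 12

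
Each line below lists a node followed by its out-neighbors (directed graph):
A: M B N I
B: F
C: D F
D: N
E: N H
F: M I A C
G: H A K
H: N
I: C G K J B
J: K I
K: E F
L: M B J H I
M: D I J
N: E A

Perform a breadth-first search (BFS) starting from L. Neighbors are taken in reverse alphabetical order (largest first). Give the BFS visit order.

Visit L; enqueue M, J, I, H, B → queue [M, J, I, H, B]
Visit M; enqueue D → queue [J, I, H, B, D]
Visit J; enqueue K → queue [I, H, B, D, K]
Visit I; enqueue G, C → queue [H, B, D, K, G, C]
Visit H; enqueue N → queue [B, D, K, G, C, N]
Visit B; enqueue F → queue [D, K, G, C, N, F]
Visit D → queue [K, G, C, N, F]
Visit K; enqueue E → queue [G, C, N, F, E]
Visit G; enqueue A → queue [C, N, F, E, A]
Visit C → queue [N, F, E, A]
Visit N → queue [F, E, A]
Visit F → queue [E, A]
Visit E → queue [A]
Visit A → queue []

L → M → J → I → H → B → D → K → G → C → N → F → E → A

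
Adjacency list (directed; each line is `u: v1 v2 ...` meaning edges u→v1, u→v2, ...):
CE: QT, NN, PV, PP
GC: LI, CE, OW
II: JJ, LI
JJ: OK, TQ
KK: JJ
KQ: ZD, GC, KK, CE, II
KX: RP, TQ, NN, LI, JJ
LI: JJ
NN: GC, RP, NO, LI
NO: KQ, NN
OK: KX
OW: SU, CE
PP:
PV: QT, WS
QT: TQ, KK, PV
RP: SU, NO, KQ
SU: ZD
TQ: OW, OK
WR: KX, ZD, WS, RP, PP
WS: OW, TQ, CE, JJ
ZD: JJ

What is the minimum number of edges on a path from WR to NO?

2

Level 0: WR
Level 1: KX, PP, RP, WS, ZD
Level 2: CE, JJ, KQ, LI, NN, NO, OW, SU, TQ
Level 3: GC, II, KK, OK, PV, QT
NO first appears at level 2.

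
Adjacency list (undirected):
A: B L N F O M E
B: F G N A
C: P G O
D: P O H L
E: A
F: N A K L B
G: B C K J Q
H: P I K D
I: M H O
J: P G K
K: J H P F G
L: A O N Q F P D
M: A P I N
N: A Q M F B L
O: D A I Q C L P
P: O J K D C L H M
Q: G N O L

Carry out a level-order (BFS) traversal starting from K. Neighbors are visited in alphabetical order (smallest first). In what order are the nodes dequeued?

Visit K; enqueue F, G, H, J, P → queue [F, G, H, J, P]
Visit F; enqueue A, B, L, N → queue [G, H, J, P, A, B, L, N]
Visit G; enqueue C, Q → queue [H, J, P, A, B, L, N, C, Q]
Visit H; enqueue D, I → queue [J, P, A, B, L, N, C, Q, D, I]
Visit J → queue [P, A, B, L, N, C, Q, D, I]
Visit P; enqueue M, O → queue [A, B, L, N, C, Q, D, I, M, O]
Visit A; enqueue E → queue [B, L, N, C, Q, D, I, M, O, E]
Visit B → queue [L, N, C, Q, D, I, M, O, E]
Visit L → queue [N, C, Q, D, I, M, O, E]
Visit N → queue [C, Q, D, I, M, O, E]
Visit C → queue [Q, D, I, M, O, E]
Visit Q → queue [D, I, M, O, E]
Visit D → queue [I, M, O, E]
Visit I → queue [M, O, E]
Visit M → queue [O, E]
Visit O → queue [E]
Visit E → queue []

K, F, G, H, J, P, A, B, L, N, C, Q, D, I, M, O, E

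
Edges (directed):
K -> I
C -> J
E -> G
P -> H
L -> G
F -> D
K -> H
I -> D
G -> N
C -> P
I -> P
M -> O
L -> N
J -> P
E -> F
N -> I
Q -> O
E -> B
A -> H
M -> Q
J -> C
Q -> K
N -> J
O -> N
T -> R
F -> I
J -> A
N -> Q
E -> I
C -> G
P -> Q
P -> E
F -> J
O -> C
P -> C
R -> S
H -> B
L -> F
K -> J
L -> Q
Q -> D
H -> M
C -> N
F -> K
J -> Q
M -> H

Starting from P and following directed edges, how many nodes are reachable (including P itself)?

16

BFS from P visits: P, C, E, H, Q, G, J, N, B, F, I, M, D, K, O, A
Reachable nodes: 16 of 20 total.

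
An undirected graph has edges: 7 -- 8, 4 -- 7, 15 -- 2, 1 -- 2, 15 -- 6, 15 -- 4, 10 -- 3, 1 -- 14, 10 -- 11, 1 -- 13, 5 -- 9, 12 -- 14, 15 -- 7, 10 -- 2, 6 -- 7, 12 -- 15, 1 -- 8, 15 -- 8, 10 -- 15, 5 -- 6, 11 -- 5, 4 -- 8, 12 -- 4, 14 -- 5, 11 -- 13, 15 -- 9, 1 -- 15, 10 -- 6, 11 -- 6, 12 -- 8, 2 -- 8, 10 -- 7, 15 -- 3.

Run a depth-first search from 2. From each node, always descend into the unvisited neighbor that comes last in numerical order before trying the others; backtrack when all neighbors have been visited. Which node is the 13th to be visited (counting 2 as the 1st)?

Visit 2
2 → 15
15 → 12
12 → 14
14 → 5
5 → 11
11 → 13
13 → 1
1 → 8
8 → 7
7 → 10
10 → 6
10 → 3
7 → 4
5 → 9

Visit order: 2, 15, 12, 14, 5, 11, 13, 1, 8, 7, 10, 6, 3, 4, 9

3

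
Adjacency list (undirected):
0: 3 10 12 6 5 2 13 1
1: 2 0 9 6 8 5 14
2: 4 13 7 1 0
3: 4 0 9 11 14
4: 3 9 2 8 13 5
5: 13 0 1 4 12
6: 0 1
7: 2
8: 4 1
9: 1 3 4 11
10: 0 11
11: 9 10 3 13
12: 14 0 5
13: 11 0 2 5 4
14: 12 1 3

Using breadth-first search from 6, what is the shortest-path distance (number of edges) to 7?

3

Level 0: 6
Level 1: 0, 1
Level 2: 2, 3, 5, 8, 9, 10, 12, 13, 14
Level 3: 4, 7, 11
7 first appears at level 3.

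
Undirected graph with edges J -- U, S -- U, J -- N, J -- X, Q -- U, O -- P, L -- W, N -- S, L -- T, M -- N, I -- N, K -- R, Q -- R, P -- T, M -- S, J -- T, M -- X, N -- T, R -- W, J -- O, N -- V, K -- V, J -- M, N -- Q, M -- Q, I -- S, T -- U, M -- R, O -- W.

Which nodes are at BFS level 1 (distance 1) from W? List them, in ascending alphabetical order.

L, O, R

Level 0: W
Level 1: L, O, R
Level 2: J, K, M, P, Q, T
Level 3: N, S, U, V, X
Level 4: I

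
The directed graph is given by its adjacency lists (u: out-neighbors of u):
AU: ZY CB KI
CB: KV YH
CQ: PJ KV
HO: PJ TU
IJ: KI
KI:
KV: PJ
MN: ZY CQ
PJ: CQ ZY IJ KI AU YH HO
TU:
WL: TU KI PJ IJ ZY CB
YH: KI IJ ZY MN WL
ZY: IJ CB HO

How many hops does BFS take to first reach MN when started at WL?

3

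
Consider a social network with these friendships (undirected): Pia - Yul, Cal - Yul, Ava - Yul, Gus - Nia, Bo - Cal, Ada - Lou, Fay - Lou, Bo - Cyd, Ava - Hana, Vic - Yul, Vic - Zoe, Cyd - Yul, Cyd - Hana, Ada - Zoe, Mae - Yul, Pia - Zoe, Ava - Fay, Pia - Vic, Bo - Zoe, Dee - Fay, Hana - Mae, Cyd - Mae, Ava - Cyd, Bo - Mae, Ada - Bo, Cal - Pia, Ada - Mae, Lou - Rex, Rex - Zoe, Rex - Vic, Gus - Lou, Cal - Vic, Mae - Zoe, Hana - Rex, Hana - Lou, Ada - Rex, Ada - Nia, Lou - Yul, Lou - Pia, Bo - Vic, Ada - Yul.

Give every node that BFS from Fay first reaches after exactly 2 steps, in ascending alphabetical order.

Level 0: Fay
Level 1: Ava, Dee, Lou
Level 2: Ada, Cyd, Gus, Hana, Pia, Rex, Yul
Level 3: Bo, Cal, Mae, Nia, Vic, Zoe

Ada, Cyd, Gus, Hana, Pia, Rex, Yul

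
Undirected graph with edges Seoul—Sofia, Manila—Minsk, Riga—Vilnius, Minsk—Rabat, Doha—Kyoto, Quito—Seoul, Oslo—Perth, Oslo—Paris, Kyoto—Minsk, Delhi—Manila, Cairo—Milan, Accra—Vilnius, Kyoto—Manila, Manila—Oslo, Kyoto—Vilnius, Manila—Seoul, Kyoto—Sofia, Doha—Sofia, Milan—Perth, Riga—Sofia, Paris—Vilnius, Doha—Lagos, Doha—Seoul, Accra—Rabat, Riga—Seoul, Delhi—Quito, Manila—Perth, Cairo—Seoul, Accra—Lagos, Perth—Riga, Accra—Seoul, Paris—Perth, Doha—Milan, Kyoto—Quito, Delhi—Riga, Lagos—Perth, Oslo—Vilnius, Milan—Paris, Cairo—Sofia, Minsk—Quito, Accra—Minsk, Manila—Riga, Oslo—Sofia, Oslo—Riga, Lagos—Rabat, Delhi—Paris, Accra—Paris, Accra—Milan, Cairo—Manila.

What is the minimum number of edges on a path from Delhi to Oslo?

2

Level 0: Delhi
Level 1: Manila, Paris, Quito, Riga
Level 2: Accra, Cairo, Kyoto, Milan, Minsk, Oslo, Perth, Seoul, Sofia, Vilnius
Level 3: Doha, Lagos, Rabat
Oslo first appears at level 2.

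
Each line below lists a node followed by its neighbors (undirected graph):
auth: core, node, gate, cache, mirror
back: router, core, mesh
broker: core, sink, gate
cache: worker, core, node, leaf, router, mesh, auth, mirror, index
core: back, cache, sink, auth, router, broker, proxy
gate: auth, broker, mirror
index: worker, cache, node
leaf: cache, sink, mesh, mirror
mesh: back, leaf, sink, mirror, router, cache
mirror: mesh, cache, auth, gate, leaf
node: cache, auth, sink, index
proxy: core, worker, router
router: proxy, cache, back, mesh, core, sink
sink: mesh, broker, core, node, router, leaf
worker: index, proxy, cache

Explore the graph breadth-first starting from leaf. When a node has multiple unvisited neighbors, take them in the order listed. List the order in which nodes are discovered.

Visit leaf; enqueue cache, sink, mesh, mirror → queue [cache, sink, mesh, mirror]
Visit cache; enqueue worker, core, node, router, auth, index → queue [sink, mesh, mirror, worker, core, node, router, auth, index]
Visit sink; enqueue broker → queue [mesh, mirror, worker, core, node, router, auth, index, broker]
Visit mesh; enqueue back → queue [mirror, worker, core, node, router, auth, index, broker, back]
Visit mirror; enqueue gate → queue [worker, core, node, router, auth, index, broker, back, gate]
Visit worker; enqueue proxy → queue [core, node, router, auth, index, broker, back, gate, proxy]
Visit core → queue [node, router, auth, index, broker, back, gate, proxy]
Visit node → queue [router, auth, index, broker, back, gate, proxy]
Visit router → queue [auth, index, broker, back, gate, proxy]
Visit auth → queue [index, broker, back, gate, proxy]
Visit index → queue [broker, back, gate, proxy]
Visit broker → queue [back, gate, proxy]
Visit back → queue [gate, proxy]
Visit gate → queue [proxy]
Visit proxy → queue []

leaf, cache, sink, mesh, mirror, worker, core, node, router, auth, index, broker, back, gate, proxy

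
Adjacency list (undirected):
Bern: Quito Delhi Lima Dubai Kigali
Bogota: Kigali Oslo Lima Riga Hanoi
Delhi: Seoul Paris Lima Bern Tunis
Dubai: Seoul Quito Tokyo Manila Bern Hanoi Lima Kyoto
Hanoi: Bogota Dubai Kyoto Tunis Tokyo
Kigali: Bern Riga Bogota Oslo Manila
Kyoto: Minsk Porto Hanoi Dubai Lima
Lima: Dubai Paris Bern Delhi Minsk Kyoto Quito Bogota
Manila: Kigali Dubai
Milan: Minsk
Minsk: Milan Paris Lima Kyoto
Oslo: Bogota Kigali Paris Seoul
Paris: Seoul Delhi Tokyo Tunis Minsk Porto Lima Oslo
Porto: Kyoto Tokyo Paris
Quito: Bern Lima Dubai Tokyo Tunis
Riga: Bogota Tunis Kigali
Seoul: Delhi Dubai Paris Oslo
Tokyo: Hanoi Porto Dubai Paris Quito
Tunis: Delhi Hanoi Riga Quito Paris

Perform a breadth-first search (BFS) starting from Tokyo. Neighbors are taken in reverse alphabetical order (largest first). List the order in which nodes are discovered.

Tokyo Quito Porto Paris Hanoi Dubai Tunis Lima Bern Kyoto Seoul Oslo Minsk Delhi Bogota Manila Riga Kigali Milan

Visit Tokyo; enqueue Quito, Porto, Paris, Hanoi, Dubai → queue [Quito, Porto, Paris, Hanoi, Dubai]
Visit Quito; enqueue Tunis, Lima, Bern → queue [Porto, Paris, Hanoi, Dubai, Tunis, Lima, Bern]
Visit Porto; enqueue Kyoto → queue [Paris, Hanoi, Dubai, Tunis, Lima, Bern, Kyoto]
Visit Paris; enqueue Seoul, Oslo, Minsk, Delhi → queue [Hanoi, Dubai, Tunis, Lima, Bern, Kyoto, Seoul, Oslo, Minsk, Delhi]
Visit Hanoi; enqueue Bogota → queue [Dubai, Tunis, Lima, Bern, Kyoto, Seoul, Oslo, Minsk, Delhi, Bogota]
Visit Dubai; enqueue Manila → queue [Tunis, Lima, Bern, Kyoto, Seoul, Oslo, Minsk, Delhi, Bogota, Manila]
Visit Tunis; enqueue Riga → queue [Lima, Bern, Kyoto, Seoul, Oslo, Minsk, Delhi, Bogota, Manila, Riga]
Visit Lima → queue [Bern, Kyoto, Seoul, Oslo, Minsk, Delhi, Bogota, Manila, Riga]
Visit Bern; enqueue Kigali → queue [Kyoto, Seoul, Oslo, Minsk, Delhi, Bogota, Manila, Riga, Kigali]
Visit Kyoto → queue [Seoul, Oslo, Minsk, Delhi, Bogota, Manila, Riga, Kigali]
Visit Seoul → queue [Oslo, Minsk, Delhi, Bogota, Manila, Riga, Kigali]
Visit Oslo → queue [Minsk, Delhi, Bogota, Manila, Riga, Kigali]
Visit Minsk; enqueue Milan → queue [Delhi, Bogota, Manila, Riga, Kigali, Milan]
Visit Delhi → queue [Bogota, Manila, Riga, Kigali, Milan]
Visit Bogota → queue [Manila, Riga, Kigali, Milan]
Visit Manila → queue [Riga, Kigali, Milan]
Visit Riga → queue [Kigali, Milan]
Visit Kigali → queue [Milan]
Visit Milan → queue []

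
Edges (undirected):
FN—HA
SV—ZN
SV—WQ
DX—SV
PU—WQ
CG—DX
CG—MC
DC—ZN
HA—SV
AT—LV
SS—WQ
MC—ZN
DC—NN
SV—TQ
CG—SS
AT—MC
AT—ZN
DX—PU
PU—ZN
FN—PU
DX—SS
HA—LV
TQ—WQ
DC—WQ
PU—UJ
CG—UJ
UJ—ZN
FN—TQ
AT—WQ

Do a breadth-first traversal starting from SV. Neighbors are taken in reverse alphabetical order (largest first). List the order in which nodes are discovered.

SV -> ZN -> WQ -> TQ -> HA -> DX -> UJ -> PU -> MC -> DC -> AT -> SS -> FN -> LV -> CG -> NN

Visit SV; enqueue ZN, WQ, TQ, HA, DX → queue [ZN, WQ, TQ, HA, DX]
Visit ZN; enqueue UJ, PU, MC, DC, AT → queue [WQ, TQ, HA, DX, UJ, PU, MC, DC, AT]
Visit WQ; enqueue SS → queue [TQ, HA, DX, UJ, PU, MC, DC, AT, SS]
Visit TQ; enqueue FN → queue [HA, DX, UJ, PU, MC, DC, AT, SS, FN]
Visit HA; enqueue LV → queue [DX, UJ, PU, MC, DC, AT, SS, FN, LV]
Visit DX; enqueue CG → queue [UJ, PU, MC, DC, AT, SS, FN, LV, CG]
Visit UJ → queue [PU, MC, DC, AT, SS, FN, LV, CG]
Visit PU → queue [MC, DC, AT, SS, FN, LV, CG]
Visit MC → queue [DC, AT, SS, FN, LV, CG]
Visit DC; enqueue NN → queue [AT, SS, FN, LV, CG, NN]
Visit AT → queue [SS, FN, LV, CG, NN]
Visit SS → queue [FN, LV, CG, NN]
Visit FN → queue [LV, CG, NN]
Visit LV → queue [CG, NN]
Visit CG → queue [NN]
Visit NN → queue []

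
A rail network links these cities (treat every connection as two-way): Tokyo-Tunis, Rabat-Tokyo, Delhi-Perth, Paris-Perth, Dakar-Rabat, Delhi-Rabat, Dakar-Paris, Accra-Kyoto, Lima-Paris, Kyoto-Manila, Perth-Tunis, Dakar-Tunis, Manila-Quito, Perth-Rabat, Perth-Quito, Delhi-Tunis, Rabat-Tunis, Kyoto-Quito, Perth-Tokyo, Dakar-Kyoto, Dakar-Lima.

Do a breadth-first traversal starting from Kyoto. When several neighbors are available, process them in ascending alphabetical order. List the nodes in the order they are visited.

Kyoto → Accra → Dakar → Manila → Quito → Lima → Paris → Rabat → Tunis → Perth → Delhi → Tokyo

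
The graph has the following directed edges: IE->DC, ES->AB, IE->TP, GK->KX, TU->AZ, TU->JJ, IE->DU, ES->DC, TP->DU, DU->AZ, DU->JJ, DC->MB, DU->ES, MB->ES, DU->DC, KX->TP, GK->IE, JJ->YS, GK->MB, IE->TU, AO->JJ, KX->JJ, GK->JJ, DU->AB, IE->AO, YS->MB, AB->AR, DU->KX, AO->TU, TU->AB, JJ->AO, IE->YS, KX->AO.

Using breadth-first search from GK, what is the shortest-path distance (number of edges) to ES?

Level 0: GK
Level 1: IE, JJ, KX, MB
Level 2: AO, DC, DU, ES, TP, TU, YS
Level 3: AB, AZ
Level 4: AR
ES first appears at level 2.

2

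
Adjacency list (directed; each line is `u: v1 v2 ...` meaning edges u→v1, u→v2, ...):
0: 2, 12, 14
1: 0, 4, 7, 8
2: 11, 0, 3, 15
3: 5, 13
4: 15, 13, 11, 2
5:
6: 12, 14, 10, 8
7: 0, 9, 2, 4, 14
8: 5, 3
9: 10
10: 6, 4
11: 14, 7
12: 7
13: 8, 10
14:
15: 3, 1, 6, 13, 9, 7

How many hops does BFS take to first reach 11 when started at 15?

Level 0: 15
Level 1: 1, 3, 6, 7, 9, 13
Level 2: 0, 2, 4, 5, 8, 10, 12, 14
Level 3: 11
11 first appears at level 3.

3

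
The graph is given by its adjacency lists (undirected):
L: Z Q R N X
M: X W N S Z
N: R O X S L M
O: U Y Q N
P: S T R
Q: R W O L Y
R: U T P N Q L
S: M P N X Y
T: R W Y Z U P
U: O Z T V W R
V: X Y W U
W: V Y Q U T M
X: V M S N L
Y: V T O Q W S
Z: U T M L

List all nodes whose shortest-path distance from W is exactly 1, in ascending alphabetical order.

M, Q, T, U, V, Y

Level 0: W
Level 1: M, Q, T, U, V, Y
Level 2: L, N, O, P, R, S, X, Z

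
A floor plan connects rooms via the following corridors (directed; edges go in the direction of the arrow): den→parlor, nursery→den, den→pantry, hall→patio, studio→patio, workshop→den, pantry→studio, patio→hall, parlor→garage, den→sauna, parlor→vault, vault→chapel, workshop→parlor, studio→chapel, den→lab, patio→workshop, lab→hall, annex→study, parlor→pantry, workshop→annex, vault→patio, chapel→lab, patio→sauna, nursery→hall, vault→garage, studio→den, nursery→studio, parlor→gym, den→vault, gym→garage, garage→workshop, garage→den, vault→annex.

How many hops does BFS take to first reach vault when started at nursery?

2

Level 0: nursery
Level 1: den, hall, studio
Level 2: chapel, lab, pantry, parlor, patio, sauna, vault
Level 3: annex, garage, gym, workshop
Level 4: study
vault first appears at level 2.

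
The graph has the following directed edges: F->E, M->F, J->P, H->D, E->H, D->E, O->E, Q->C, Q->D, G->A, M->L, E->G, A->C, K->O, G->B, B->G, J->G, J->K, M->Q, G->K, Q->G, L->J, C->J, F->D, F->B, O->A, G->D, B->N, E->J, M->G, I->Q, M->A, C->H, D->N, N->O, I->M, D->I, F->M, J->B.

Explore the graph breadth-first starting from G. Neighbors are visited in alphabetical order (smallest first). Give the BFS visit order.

Visit G; enqueue A, B, D, K → queue [A, B, D, K]
Visit A; enqueue C → queue [B, D, K, C]
Visit B; enqueue N → queue [D, K, C, N]
Visit D; enqueue E, I → queue [K, C, N, E, I]
Visit K; enqueue O → queue [C, N, E, I, O]
Visit C; enqueue H, J → queue [N, E, I, O, H, J]
Visit N → queue [E, I, O, H, J]
Visit E → queue [I, O, H, J]
Visit I; enqueue M, Q → queue [O, H, J, M, Q]
Visit O → queue [H, J, M, Q]
Visit H → queue [J, M, Q]
Visit J; enqueue P → queue [M, Q, P]
Visit M; enqueue F, L → queue [Q, P, F, L]
Visit Q → queue [P, F, L]
Visit P → queue [F, L]
Visit F → queue [L]
Visit L → queue []

G A B D K C N E I O H J M Q P F L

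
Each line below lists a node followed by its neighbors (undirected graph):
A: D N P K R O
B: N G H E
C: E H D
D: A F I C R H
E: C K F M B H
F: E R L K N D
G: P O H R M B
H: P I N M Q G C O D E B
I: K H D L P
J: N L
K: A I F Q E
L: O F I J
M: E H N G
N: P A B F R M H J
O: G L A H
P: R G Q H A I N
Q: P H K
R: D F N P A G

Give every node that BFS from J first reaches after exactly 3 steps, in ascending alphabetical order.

C, D, E, G, K, Q

Level 0: J
Level 1: L, N
Level 2: A, B, F, H, I, M, O, P, R
Level 3: C, D, E, G, K, Q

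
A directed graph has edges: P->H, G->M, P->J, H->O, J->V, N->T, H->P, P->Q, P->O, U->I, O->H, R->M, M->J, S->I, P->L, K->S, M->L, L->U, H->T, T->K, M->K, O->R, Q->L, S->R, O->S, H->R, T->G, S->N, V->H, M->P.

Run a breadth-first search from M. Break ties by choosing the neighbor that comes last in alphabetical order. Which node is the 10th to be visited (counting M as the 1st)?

S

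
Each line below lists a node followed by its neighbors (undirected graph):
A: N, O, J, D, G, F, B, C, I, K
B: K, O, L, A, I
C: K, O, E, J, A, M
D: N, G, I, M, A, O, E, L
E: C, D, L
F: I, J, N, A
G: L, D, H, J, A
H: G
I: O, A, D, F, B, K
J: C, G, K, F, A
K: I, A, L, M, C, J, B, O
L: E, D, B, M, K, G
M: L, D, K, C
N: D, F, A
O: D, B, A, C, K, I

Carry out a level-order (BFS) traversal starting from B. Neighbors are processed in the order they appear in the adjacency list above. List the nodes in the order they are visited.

B → K → O → L → A → I → M → C → J → D → E → G → N → F → H

Visit B; enqueue K, O, L, A, I → queue [K, O, L, A, I]
Visit K; enqueue M, C, J → queue [O, L, A, I, M, C, J]
Visit O; enqueue D → queue [L, A, I, M, C, J, D]
Visit L; enqueue E, G → queue [A, I, M, C, J, D, E, G]
Visit A; enqueue N, F → queue [I, M, C, J, D, E, G, N, F]
Visit I → queue [M, C, J, D, E, G, N, F]
Visit M → queue [C, J, D, E, G, N, F]
Visit C → queue [J, D, E, G, N, F]
Visit J → queue [D, E, G, N, F]
Visit D → queue [E, G, N, F]
Visit E → queue [G, N, F]
Visit G; enqueue H → queue [N, F, H]
Visit N → queue [F, H]
Visit F → queue [H]
Visit H → queue []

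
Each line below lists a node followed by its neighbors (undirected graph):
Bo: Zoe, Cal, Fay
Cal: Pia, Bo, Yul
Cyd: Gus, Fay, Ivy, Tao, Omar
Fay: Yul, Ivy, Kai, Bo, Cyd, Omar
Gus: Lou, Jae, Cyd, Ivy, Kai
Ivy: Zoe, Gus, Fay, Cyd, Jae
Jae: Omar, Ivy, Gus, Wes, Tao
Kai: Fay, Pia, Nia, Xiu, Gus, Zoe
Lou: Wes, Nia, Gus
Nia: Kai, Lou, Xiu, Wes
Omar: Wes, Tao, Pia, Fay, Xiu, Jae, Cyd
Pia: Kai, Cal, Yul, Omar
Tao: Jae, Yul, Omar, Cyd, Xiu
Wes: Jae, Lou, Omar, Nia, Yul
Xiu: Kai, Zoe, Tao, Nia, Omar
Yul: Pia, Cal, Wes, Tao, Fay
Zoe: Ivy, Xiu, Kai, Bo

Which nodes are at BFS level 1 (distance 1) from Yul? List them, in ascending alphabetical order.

Level 0: Yul
Level 1: Cal, Fay, Pia, Tao, Wes
Level 2: Bo, Cyd, Ivy, Jae, Kai, Lou, Nia, Omar, Xiu
Level 3: Gus, Zoe

Cal, Fay, Pia, Tao, Wes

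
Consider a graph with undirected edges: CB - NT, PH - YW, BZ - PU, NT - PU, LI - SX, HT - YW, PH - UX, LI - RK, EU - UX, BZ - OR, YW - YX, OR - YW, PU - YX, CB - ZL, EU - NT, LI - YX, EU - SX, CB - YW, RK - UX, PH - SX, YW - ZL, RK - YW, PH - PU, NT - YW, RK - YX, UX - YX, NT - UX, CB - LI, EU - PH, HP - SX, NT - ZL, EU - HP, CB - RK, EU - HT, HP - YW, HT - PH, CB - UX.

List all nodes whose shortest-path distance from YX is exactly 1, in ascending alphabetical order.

LI, PU, RK, UX, YW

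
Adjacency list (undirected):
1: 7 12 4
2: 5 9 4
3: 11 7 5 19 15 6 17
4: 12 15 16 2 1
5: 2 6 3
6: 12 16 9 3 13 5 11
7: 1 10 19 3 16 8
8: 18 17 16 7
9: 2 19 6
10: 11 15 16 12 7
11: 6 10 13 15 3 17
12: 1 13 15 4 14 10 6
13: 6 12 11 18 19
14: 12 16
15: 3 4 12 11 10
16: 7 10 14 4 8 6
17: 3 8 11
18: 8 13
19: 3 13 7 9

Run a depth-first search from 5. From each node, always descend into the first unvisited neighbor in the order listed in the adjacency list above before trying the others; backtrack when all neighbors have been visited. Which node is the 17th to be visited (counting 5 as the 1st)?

Visit 5
5 → 2
2 → 9
9 → 19
19 → 3
3 → 11
11 → 6
6 → 12
12 → 1
1 → 7
7 → 10
10 → 15
15 → 4
4 → 16
16 → 14
16 → 8
8 → 18
18 → 13
8 → 17

Visit order: 5, 2, 9, 19, 3, 11, 6, 12, 1, 7, 10, 15, 4, 16, 14, 8, 18, 13, 17

18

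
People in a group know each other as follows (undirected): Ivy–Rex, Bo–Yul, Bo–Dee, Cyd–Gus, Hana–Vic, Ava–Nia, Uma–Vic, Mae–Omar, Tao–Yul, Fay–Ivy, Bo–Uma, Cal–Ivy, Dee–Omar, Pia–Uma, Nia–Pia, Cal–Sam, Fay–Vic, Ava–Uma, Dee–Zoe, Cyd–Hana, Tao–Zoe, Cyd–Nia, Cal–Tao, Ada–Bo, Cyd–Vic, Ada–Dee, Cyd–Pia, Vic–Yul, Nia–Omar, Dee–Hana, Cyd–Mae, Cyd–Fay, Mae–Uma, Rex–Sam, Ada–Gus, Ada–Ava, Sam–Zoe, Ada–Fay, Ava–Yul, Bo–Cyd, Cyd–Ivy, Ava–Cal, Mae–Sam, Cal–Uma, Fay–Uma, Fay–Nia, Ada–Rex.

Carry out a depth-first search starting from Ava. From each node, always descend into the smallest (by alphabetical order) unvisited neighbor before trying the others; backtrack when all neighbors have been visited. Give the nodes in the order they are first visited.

Visit Ava
Ava → Ada
Ada → Bo
Bo → Cyd
Cyd → Fay
Fay → Ivy
Ivy → Cal
Cal → Sam
Sam → Mae
Mae → Omar
Omar → Dee
Dee → Hana
Hana → Vic
Vic → Uma
Uma → Pia
Pia → Nia
Vic → Yul
Yul → Tao
Tao → Zoe
Sam → Rex
Cyd → Gus

Ava, Ada, Bo, Cyd, Fay, Ivy, Cal, Sam, Mae, Omar, Dee, Hana, Vic, Uma, Pia, Nia, Yul, Tao, Zoe, Rex, Gus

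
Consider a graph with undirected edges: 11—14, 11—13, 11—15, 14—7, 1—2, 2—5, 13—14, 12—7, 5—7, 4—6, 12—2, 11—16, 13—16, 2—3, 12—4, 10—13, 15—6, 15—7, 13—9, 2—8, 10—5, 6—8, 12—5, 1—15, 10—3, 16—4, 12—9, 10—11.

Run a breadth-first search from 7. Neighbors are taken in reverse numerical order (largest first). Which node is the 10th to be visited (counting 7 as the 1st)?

Visit 7; enqueue 15, 14, 12, 5 → queue [15, 14, 12, 5]
Visit 15; enqueue 11, 6, 1 → queue [14, 12, 5, 11, 6, 1]
Visit 14; enqueue 13 → queue [12, 5, 11, 6, 1, 13]
Visit 12; enqueue 9, 4, 2 → queue [5, 11, 6, 1, 13, 9, 4, 2]
Visit 5; enqueue 10 → queue [11, 6, 1, 13, 9, 4, 2, 10]
Visit 11; enqueue 16 → queue [6, 1, 13, 9, 4, 2, 10, 16]
Visit 6; enqueue 8 → queue [1, 13, 9, 4, 2, 10, 16, 8]
Visit 1 → queue [13, 9, 4, 2, 10, 16, 8]
Visit 13 → queue [9, 4, 2, 10, 16, 8]
Visit 9 → queue [4, 2, 10, 16, 8]
Visit 4 → queue [2, 10, 16, 8]
Visit 2; enqueue 3 → queue [10, 16, 8, 3]
Visit 10 → queue [16, 8, 3]
Visit 16 → queue [8, 3]
Visit 8 → queue [3]
Visit 3 → queue []

Visit order: 7, 15, 14, 12, 5, 11, 6, 1, 13, 9, 4, 2, 10, 16, 8, 3

9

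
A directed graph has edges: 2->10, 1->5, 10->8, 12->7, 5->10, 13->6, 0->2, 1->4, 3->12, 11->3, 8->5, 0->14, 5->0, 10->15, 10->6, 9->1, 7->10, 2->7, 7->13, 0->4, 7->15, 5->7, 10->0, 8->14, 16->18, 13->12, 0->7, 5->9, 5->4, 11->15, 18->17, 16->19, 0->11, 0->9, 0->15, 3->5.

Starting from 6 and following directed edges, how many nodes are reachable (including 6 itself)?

1

BFS from 6 visits: 6
Reachable nodes: 1 of 20 total.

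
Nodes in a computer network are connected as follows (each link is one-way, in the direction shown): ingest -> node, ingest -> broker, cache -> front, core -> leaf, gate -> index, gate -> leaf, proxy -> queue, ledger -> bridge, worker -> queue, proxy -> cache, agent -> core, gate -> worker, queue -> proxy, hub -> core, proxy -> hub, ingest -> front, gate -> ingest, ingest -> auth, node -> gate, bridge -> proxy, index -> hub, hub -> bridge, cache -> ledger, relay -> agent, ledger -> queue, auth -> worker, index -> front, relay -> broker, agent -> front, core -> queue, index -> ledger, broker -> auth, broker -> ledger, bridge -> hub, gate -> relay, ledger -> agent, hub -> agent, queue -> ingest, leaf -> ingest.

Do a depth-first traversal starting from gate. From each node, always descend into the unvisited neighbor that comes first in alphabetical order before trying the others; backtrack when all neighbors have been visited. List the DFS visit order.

gate → index → front → hub → agent → core → leaf → ingest → auth → worker → queue → proxy → cache → ledger → bridge → broker → node → relay

Visit gate
gate → index
index → front
index → hub
hub → agent
agent → core
core → leaf
leaf → ingest
ingest → auth
auth → worker
worker → queue
queue → proxy
proxy → cache
cache → ledger
ledger → bridge
ingest → broker
ingest → node
gate → relay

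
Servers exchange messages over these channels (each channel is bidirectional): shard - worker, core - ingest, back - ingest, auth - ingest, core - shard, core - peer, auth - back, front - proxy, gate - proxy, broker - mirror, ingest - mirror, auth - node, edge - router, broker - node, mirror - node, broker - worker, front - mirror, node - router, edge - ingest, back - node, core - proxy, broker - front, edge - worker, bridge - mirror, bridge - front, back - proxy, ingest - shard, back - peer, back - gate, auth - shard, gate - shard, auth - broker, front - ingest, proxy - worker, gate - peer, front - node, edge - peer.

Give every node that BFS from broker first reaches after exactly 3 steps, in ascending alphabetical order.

core, gate, peer

Level 0: broker
Level 1: auth, front, mirror, node, worker
Level 2: back, bridge, edge, ingest, proxy, router, shard
Level 3: core, gate, peer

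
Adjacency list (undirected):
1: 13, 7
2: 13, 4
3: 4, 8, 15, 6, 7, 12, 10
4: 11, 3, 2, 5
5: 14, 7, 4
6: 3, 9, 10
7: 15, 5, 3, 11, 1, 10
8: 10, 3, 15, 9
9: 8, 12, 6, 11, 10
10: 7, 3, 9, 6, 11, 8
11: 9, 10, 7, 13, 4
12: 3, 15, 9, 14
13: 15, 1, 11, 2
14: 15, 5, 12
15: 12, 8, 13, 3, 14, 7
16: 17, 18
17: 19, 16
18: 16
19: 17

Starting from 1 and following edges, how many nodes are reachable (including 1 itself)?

15

BFS from 1 visits: 1, 13, 7, 15, 11, 2, 5, 3, 10, 12, 8, 14, 9, 4, 6
Reachable nodes: 15 of 19 total.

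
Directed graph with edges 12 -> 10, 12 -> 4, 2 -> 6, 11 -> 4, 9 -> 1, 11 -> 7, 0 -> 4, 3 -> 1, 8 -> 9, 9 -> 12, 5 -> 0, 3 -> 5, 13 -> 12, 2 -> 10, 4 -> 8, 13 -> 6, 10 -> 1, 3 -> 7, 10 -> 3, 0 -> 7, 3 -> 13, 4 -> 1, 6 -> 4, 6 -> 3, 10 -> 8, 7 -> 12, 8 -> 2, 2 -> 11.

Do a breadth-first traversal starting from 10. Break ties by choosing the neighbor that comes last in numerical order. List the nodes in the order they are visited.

Visit 10; enqueue 8, 3, 1 → queue [8, 3, 1]
Visit 8; enqueue 9, 2 → queue [3, 1, 9, 2]
Visit 3; enqueue 13, 7, 5 → queue [1, 9, 2, 13, 7, 5]
Visit 1 → queue [9, 2, 13, 7, 5]
Visit 9; enqueue 12 → queue [2, 13, 7, 5, 12]
Visit 2; enqueue 11, 6 → queue [13, 7, 5, 12, 11, 6]
Visit 13 → queue [7, 5, 12, 11, 6]
Visit 7 → queue [5, 12, 11, 6]
Visit 5; enqueue 0 → queue [12, 11, 6, 0]
Visit 12; enqueue 4 → queue [11, 6, 0, 4]
Visit 11 → queue [6, 0, 4]
Visit 6 → queue [0, 4]
Visit 0 → queue [4]
Visit 4 → queue []

10, 8, 3, 1, 9, 2, 13, 7, 5, 12, 11, 6, 0, 4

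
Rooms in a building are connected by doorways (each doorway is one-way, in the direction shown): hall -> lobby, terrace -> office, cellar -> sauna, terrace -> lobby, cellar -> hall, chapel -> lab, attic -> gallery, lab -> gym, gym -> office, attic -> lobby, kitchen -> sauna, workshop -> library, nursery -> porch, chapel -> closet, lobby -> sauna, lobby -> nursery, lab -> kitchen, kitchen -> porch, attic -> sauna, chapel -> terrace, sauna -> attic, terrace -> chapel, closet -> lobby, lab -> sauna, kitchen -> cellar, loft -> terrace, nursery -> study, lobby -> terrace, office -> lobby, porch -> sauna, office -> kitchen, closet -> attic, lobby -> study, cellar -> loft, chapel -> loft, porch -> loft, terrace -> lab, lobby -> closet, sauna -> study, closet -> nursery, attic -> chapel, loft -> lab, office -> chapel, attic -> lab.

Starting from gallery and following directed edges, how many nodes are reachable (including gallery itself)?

1

BFS from gallery visits: gallery
Reachable nodes: 1 of 19 total.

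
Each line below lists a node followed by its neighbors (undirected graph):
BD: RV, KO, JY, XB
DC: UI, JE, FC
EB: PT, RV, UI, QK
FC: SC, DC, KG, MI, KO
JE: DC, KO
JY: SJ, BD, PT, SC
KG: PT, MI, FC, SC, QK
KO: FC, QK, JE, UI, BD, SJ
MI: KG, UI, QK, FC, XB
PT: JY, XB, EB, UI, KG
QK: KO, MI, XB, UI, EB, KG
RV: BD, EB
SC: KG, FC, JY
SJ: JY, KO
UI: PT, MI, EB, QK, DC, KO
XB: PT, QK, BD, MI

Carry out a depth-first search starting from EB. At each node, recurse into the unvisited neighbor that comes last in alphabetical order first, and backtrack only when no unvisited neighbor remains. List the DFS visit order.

EB → UI → QK → XB → PT → KG → SC → JY → SJ → KO → JE → DC → FC → MI → BD → RV

Visit EB
EB → UI
UI → QK
QK → XB
XB → PT
PT → KG
KG → SC
SC → JY
JY → SJ
SJ → KO
KO → JE
JE → DC
DC → FC
FC → MI
KO → BD
BD → RV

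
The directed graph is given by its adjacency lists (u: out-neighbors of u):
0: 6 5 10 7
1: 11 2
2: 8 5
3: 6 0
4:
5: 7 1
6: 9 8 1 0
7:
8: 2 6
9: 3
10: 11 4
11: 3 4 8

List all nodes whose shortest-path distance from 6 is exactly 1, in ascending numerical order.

0, 1, 8, 9

Level 0: 6
Level 1: 0, 1, 8, 9
Level 2: 2, 3, 5, 7, 10, 11
Level 3: 4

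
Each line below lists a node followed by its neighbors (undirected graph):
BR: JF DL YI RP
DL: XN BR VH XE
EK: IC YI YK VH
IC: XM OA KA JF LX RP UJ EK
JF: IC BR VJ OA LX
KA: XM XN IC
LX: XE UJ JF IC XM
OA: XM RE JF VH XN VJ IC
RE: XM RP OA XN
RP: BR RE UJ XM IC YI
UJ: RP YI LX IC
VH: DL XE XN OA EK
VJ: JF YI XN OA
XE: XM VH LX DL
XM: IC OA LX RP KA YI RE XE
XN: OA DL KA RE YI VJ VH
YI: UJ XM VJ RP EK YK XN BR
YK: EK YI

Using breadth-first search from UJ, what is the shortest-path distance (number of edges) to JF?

Level 0: UJ
Level 1: IC, LX, RP, YI
Level 2: BR, EK, JF, KA, OA, RE, VJ, XE, XM, XN, YK
Level 3: DL, VH
JF first appears at level 2.

2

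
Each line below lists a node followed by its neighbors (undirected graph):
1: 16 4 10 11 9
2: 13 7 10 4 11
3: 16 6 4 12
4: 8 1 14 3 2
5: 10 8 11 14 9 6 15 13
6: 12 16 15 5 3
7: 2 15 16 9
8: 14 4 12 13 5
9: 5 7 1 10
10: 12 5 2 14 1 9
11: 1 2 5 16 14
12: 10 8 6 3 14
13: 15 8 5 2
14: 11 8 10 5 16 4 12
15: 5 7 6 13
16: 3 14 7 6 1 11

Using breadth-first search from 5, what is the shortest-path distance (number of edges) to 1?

2

Level 0: 5
Level 1: 6, 8, 9, 10, 11, 13, 14, 15
Level 2: 1, 2, 3, 4, 7, 12, 16
1 first appears at level 2.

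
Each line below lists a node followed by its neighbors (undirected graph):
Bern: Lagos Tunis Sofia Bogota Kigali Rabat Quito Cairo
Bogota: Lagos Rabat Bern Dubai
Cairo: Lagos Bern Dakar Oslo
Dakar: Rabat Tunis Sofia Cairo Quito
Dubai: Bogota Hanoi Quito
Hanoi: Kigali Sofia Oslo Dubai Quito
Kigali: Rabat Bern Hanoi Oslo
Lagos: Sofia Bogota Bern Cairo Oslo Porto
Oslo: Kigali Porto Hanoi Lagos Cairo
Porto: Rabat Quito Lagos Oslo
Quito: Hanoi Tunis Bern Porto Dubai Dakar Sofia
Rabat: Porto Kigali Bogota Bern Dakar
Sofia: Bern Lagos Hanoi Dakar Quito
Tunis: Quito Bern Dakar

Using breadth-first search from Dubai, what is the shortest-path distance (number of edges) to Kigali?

Level 0: Dubai
Level 1: Bogota, Hanoi, Quito
Level 2: Bern, Dakar, Kigali, Lagos, Oslo, Porto, Rabat, Sofia, Tunis
Level 3: Cairo
Kigali first appears at level 2.

2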